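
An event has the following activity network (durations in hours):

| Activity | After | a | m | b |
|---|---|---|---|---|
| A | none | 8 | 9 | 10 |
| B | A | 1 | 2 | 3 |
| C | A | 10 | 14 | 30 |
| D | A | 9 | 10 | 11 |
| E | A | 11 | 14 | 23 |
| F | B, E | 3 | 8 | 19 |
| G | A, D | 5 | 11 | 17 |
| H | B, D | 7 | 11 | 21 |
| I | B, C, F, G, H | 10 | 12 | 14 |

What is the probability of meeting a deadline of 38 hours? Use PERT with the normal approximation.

te_A = (8 + 4·9 + 10)/6 = 54/6 = 9; σ²_A = ((10−8)/6)² = 0.111
te_B = (1 + 4·2 + 3)/6 = 12/6 = 2; σ²_B = ((3−1)/6)² = 0.111
te_C = (10 + 4·14 + 30)/6 = 96/6 = 16; σ²_C = ((30−10)/6)² = 11.111
te_D = (9 + 4·10 + 11)/6 = 60/6 = 10; σ²_D = ((11−9)/6)² = 0.111
te_E = (11 + 4·14 + 23)/6 = 90/6 = 15; σ²_E = ((23−11)/6)² = 4.000
te_F = (3 + 4·8 + 19)/6 = 54/6 = 9; σ²_F = ((19−3)/6)² = 7.111
te_G = (5 + 4·11 + 17)/6 = 66/6 = 11; σ²_G = ((17−5)/6)² = 4.000
te_H = (7 + 4·11 + 21)/6 = 72/6 = 12; σ²_H = ((21−7)/6)² = 5.444
te_I = (10 + 4·12 + 14)/6 = 72/6 = 12; σ²_I = ((14−10)/6)² = 0.444

Forward pass:
ES_A = 0; EF_A = 9
ES_B = 9; EF_B = 9+2 = 11
ES_C = 9; EF_C = 9+16 = 25
ES_D = 9; EF_D = 9+10 = 19
ES_E = 9; EF_E = 9+15 = 24
ES_F = max(EF_B=11, EF_E=24) = 24; EF_F = 24+9 = 33
ES_G = max(EF_A=9, EF_D=19) = 19; EF_G = 19+11 = 30
ES_H = max(EF_B=11, EF_D=19) = 19; EF_H = 19+12 = 31
ES_I = max(EF_B=11, EF_C=25, EF_F=33, EF_G=30, EF_H=31) = 33; EF_I = 33+12 = 45
Expected project duration μ = 45 hours. Critical path: A → E → F → I.

Variance along critical path = 0.111 + 4.000 + 7.111 + 0.444 = 11.667; σ = √11.667 = 3.416 hours.
Z = (38 − 45) / 3.416 = -2.049
P(T ≤ 38) = Φ(-2.049) ≈ 0.020

0.020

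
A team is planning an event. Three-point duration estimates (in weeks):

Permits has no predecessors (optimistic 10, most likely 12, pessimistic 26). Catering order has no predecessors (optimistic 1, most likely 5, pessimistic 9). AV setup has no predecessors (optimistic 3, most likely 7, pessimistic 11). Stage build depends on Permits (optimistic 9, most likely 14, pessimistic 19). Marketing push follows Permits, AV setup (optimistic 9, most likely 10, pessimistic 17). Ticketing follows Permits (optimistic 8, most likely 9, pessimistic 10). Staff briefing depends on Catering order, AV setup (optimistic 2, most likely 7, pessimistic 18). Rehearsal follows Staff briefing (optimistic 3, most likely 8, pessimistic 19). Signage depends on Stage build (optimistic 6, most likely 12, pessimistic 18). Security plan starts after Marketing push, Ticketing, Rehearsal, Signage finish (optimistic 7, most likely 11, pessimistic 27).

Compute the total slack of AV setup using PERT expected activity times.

16 weeks

te_Permits = (10 + 4·12 + 26)/6 = 84/6 = 14
te_Catering order = (1 + 4·5 + 9)/6 = 30/6 = 5
te_AV setup = (3 + 4·7 + 11)/6 = 42/6 = 7
te_Stage build = (9 + 4·14 + 19)/6 = 84/6 = 14
te_Marketing push = (9 + 4·10 + 17)/6 = 66/6 = 11
te_Ticketing = (8 + 4·9 + 10)/6 = 54/6 = 9
te_Staff briefing = (2 + 4·7 + 18)/6 = 48/6 = 8
te_Rehearsal = (3 + 4·8 + 19)/6 = 54/6 = 9
te_Signage = (6 + 4·12 + 18)/6 = 72/6 = 12
te_Security plan = (7 + 4·11 + 27)/6 = 78/6 = 13

Forward pass:
ES_Permits = 0; EF_Permits = 14
ES_Catering order = 0; EF_Catering order = 5
ES_AV setup = 0; EF_AV setup = 7
ES_Stage build = 14; EF_Stage build = 14+14 = 28
ES_Marketing push = max(EF_Permits=14, EF_AV setup=7) = 14; EF_Marketing push = 14+11 = 25
ES_Ticketing = 14; EF_Ticketing = 14+9 = 23
ES_Staff briefing = max(EF_Catering order=5, EF_AV setup=7) = 7; EF_Staff briefing = 7+8 = 15
ES_Rehearsal = 15; EF_Rehearsal = 15+9 = 24
ES_Signage = 28; EF_Signage = 28+12 = 40
ES_Security plan = max(EF_Marketing push=25, EF_Ticketing=23, EF_Rehearsal=24, EF_Signage=40) = 40; EF_Security plan = 40+13 = 53
Expected project duration μ = 53 weeks. Critical path: Permits → Stage build → Signage → Security plan.

Backward pass:
LF_Security plan = 53; LS_Security plan = 53−13 = 40
LF_Signage = LS_Security plan = 40; LS_Signage = 40−12 = 28
LF_Rehearsal = LS_Security plan = 40; LS_Rehearsal = 40−9 = 31
LF_Staff briefing = LS_Rehearsal = 31; LS_Staff briefing = 31−8 = 23
LF_Ticketing = LS_Security plan = 40; LS_Ticketing = 40−9 = 31
LF_Marketing push = LS_Security plan = 40; LS_Marketing push = 40−11 = 29
LF_Stage build = LS_Signage = 28; LS_Stage build = 28−14 = 14
LF_AV setup = min(LS_Marketing push=29, LS_Staff briefing=23) = 23; LS_AV setup = 23−7 = 16
LF_Catering order = LS_Staff briefing = 23; LS_Catering order = 23−5 = 18
LF_Permits = min(LS_Stage build=14, LS_Marketing push=29, LS_Ticketing=31) = 14; LS_Permits = 14−14 = 0
Slack_AV setup = LS_AV setup − ES_AV setup = 16 − 0 = 16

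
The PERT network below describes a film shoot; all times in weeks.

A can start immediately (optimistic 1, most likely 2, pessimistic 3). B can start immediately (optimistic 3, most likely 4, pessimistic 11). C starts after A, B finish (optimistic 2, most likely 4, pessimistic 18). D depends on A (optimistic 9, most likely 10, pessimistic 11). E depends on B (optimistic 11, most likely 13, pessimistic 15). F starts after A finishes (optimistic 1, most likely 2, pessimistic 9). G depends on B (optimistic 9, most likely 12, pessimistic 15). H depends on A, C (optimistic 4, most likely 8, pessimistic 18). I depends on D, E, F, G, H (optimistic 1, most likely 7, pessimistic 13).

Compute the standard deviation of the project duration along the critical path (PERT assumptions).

4.28 weeks

te_A = (1 + 4·2 + 3)/6 = 12/6 = 2; σ²_A = ((3−1)/6)² = 0.111
te_B = (3 + 4·4 + 11)/6 = 30/6 = 5; σ²_B = ((11−3)/6)² = 1.778
te_C = (2 + 4·4 + 18)/6 = 36/6 = 6; σ²_C = ((18−2)/6)² = 7.111
te_D = (9 + 4·10 + 11)/6 = 60/6 = 10; σ²_D = ((11−9)/6)² = 0.111
te_E = (11 + 4·13 + 15)/6 = 78/6 = 13; σ²_E = ((15−11)/6)² = 0.444
te_F = (1 + 4·2 + 9)/6 = 18/6 = 3; σ²_F = ((9−1)/6)² = 1.778
te_G = (9 + 4·12 + 15)/6 = 72/6 = 12; σ²_G = ((15−9)/6)² = 1.000
te_H = (4 + 4·8 + 18)/6 = 54/6 = 9; σ²_H = ((18−4)/6)² = 5.444
te_I = (1 + 4·7 + 13)/6 = 42/6 = 7; σ²_I = ((13−1)/6)² = 4.000

Forward pass:
ES_A = 0; EF_A = 2
ES_B = 0; EF_B = 5
ES_C = max(EF_A=2, EF_B=5) = 5; EF_C = 5+6 = 11
ES_D = 2; EF_D = 2+10 = 12
ES_E = 5; EF_E = 5+13 = 18
ES_F = 2; EF_F = 2+3 = 5
ES_G = 5; EF_G = 5+12 = 17
ES_H = max(EF_A=2, EF_C=11) = 11; EF_H = 11+9 = 20
ES_I = max(EF_D=12, EF_E=18, EF_F=5, EF_G=17, EF_H=20) = 20; EF_I = 20+7 = 27
Expected project duration μ = 27 weeks. Critical path: B → C → H → I.

Variance along critical path = 1.778 + 7.111 + 5.444 + 4.000 = 18.333
σ = √18.333 = 4.282 weeks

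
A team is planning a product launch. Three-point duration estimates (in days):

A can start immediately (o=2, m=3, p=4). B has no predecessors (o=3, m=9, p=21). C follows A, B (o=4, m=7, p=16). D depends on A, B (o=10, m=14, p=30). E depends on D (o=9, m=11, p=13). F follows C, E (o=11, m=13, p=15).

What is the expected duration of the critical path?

te_A = (2 + 4·3 + 4)/6 = 18/6 = 3
te_B = (3 + 4·9 + 21)/6 = 60/6 = 10
te_C = (4 + 4·7 + 16)/6 = 48/6 = 8
te_D = (10 + 4·14 + 30)/6 = 96/6 = 16
te_E = (9 + 4·11 + 13)/6 = 66/6 = 11
te_F = (11 + 4·13 + 15)/6 = 78/6 = 13

Forward pass:
ES_A = 0; EF_A = 3
ES_B = 0; EF_B = 10
ES_C = max(EF_A=3, EF_B=10) = 10; EF_C = 10+8 = 18
ES_D = max(EF_A=3, EF_B=10) = 10; EF_D = 10+16 = 26
ES_E = 26; EF_E = 26+11 = 37
ES_F = max(EF_C=18, EF_E=37) = 37; EF_F = 37+13 = 50
Expected project duration μ = 50 days. Critical path: B → D → E → F.

50 days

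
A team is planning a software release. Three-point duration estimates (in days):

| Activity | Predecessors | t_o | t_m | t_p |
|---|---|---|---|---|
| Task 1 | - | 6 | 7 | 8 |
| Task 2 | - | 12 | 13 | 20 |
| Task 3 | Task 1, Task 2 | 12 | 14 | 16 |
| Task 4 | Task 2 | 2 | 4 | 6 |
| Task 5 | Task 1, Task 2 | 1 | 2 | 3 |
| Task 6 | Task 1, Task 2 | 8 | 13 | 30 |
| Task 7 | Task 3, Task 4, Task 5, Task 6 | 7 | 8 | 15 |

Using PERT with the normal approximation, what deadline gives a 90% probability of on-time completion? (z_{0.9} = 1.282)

43.3 days

te_Task 1 = (6 + 4·7 + 8)/6 = 42/6 = 7; σ²_Task 1 = ((8−6)/6)² = 0.111
te_Task 2 = (12 + 4·13 + 20)/6 = 84/6 = 14; σ²_Task 2 = ((20−12)/6)² = 1.778
te_Task 3 = (12 + 4·14 + 16)/6 = 84/6 = 14; σ²_Task 3 = ((16−12)/6)² = 0.444
te_Task 4 = (2 + 4·4 + 6)/6 = 24/6 = 4; σ²_Task 4 = ((6−2)/6)² = 0.444
te_Task 5 = (1 + 4·2 + 3)/6 = 12/6 = 2; σ²_Task 5 = ((3−1)/6)² = 0.111
te_Task 6 = (8 + 4·13 + 30)/6 = 90/6 = 15; σ²_Task 6 = ((30−8)/6)² = 13.444
te_Task 7 = (7 + 4·8 + 15)/6 = 54/6 = 9; σ²_Task 7 = ((15−7)/6)² = 1.778

Forward pass:
ES_Task 1 = 0; EF_Task 1 = 7
ES_Task 2 = 0; EF_Task 2 = 14
ES_Task 3 = max(EF_Task 1=7, EF_Task 2=14) = 14; EF_Task 3 = 14+14 = 28
ES_Task 4 = 14; EF_Task 4 = 14+4 = 18
ES_Task 5 = max(EF_Task 1=7, EF_Task 2=14) = 14; EF_Task 5 = 14+2 = 16
ES_Task 6 = max(EF_Task 1=7, EF_Task 2=14) = 14; EF_Task 6 = 14+15 = 29
ES_Task 7 = max(EF_Task 3=28, EF_Task 4=18, EF_Task 5=16, EF_Task 6=29) = 29; EF_Task 7 = 29+9 = 38
Expected project duration μ = 38 days. Critical path: Task 2 → Task 6 → Task 7.

Variance along critical path = 1.778 + 13.444 + 1.778 = 17.000; σ = 4.123 days.
D = μ + z·σ = 38 + 1.282·4.123 = 43.3 days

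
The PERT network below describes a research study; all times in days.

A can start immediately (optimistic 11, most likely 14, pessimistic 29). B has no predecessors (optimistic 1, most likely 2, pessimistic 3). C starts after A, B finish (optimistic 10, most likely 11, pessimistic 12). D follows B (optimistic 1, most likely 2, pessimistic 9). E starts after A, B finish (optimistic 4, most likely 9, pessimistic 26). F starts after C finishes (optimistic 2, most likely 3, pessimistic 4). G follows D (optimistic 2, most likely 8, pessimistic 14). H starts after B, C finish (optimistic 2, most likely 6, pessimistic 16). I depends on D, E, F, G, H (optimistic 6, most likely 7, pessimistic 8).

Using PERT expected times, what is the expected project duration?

41 days

te_A = (11 + 4·14 + 29)/6 = 96/6 = 16
te_B = (1 + 4·2 + 3)/6 = 12/6 = 2
te_C = (10 + 4·11 + 12)/6 = 66/6 = 11
te_D = (1 + 4·2 + 9)/6 = 18/6 = 3
te_E = (4 + 4·9 + 26)/6 = 66/6 = 11
te_F = (2 + 4·3 + 4)/6 = 18/6 = 3
te_G = (2 + 4·8 + 14)/6 = 48/6 = 8
te_H = (2 + 4·6 + 16)/6 = 42/6 = 7
te_I = (6 + 4·7 + 8)/6 = 42/6 = 7

Forward pass:
ES_A = 0; EF_A = 16
ES_B = 0; EF_B = 2
ES_C = max(EF_A=16, EF_B=2) = 16; EF_C = 16+11 = 27
ES_D = 2; EF_D = 2+3 = 5
ES_E = max(EF_A=16, EF_B=2) = 16; EF_E = 16+11 = 27
ES_F = 27; EF_F = 27+3 = 30
ES_G = 5; EF_G = 5+8 = 13
ES_H = max(EF_B=2, EF_C=27) = 27; EF_H = 27+7 = 34
ES_I = max(EF_D=5, EF_E=27, EF_F=30, EF_G=13, EF_H=34) = 34; EF_I = 34+7 = 41
Expected project duration μ = 41 days. Critical path: A → C → H → I.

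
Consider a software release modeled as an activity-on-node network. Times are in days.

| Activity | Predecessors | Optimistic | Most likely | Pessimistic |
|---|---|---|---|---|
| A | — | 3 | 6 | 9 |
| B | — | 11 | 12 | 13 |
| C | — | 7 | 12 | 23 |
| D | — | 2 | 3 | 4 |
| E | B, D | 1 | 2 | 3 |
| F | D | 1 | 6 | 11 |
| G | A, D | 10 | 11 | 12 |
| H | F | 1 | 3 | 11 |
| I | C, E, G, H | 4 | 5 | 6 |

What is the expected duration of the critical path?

22 days

te_A = (3 + 4·6 + 9)/6 = 36/6 = 6
te_B = (11 + 4·12 + 13)/6 = 72/6 = 12
te_C = (7 + 4·12 + 23)/6 = 78/6 = 13
te_D = (2 + 4·3 + 4)/6 = 18/6 = 3
te_E = (1 + 4·2 + 3)/6 = 12/6 = 2
te_F = (1 + 4·6 + 11)/6 = 36/6 = 6
te_G = (10 + 4·11 + 12)/6 = 66/6 = 11
te_H = (1 + 4·3 + 11)/6 = 24/6 = 4
te_I = (4 + 4·5 + 6)/6 = 30/6 = 5

Forward pass:
ES_A = 0; EF_A = 6
ES_B = 0; EF_B = 12
ES_C = 0; EF_C = 13
ES_D = 0; EF_D = 3
ES_E = max(EF_B=12, EF_D=3) = 12; EF_E = 12+2 = 14
ES_F = 3; EF_F = 3+6 = 9
ES_G = max(EF_A=6, EF_D=3) = 6; EF_G = 6+11 = 17
ES_H = 9; EF_H = 9+4 = 13
ES_I = max(EF_C=13, EF_E=14, EF_G=17, EF_H=13) = 17; EF_I = 17+5 = 22
Expected project duration μ = 22 days. Critical path: A → G → I.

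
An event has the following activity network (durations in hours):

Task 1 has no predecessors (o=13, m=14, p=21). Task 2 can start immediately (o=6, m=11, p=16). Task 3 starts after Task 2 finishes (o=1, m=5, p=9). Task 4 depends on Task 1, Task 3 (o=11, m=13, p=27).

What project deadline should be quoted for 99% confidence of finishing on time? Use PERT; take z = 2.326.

te_Task 1 = (13 + 4·14 + 21)/6 = 90/6 = 15; σ²_Task 1 = ((21−13)/6)² = 1.778
te_Task 2 = (6 + 4·11 + 16)/6 = 66/6 = 11; σ²_Task 2 = ((16−6)/6)² = 2.778
te_Task 3 = (1 + 4·5 + 9)/6 = 30/6 = 5; σ²_Task 3 = ((9−1)/6)² = 1.778
te_Task 4 = (11 + 4·13 + 27)/6 = 90/6 = 15; σ²_Task 4 = ((27−11)/6)² = 7.111

Forward pass:
ES_Task 1 = 0; EF_Task 1 = 15
ES_Task 2 = 0; EF_Task 2 = 11
ES_Task 3 = 11; EF_Task 3 = 11+5 = 16
ES_Task 4 = max(EF_Task 1=15, EF_Task 3=16) = 16; EF_Task 4 = 16+15 = 31
Expected project duration μ = 31 hours. Critical path: Task 2 → Task 3 → Task 4.

Variance along critical path = 2.778 + 1.778 + 7.111 = 11.667; σ = 3.416 hours.
D = μ + z·σ = 31 + 2.326·3.416 = 38.9 hours

38.9 hours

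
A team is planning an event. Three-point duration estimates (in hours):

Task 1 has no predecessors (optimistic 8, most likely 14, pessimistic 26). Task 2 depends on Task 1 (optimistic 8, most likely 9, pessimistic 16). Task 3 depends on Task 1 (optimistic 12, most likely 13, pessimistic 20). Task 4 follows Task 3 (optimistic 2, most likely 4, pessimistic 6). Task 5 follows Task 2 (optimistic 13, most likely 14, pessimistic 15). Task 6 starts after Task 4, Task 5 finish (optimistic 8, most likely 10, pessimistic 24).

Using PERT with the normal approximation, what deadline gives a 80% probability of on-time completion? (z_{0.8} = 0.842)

54.6 hours

te_Task 1 = (8 + 4·14 + 26)/6 = 90/6 = 15; σ²_Task 1 = ((26−8)/6)² = 9.000
te_Task 2 = (8 + 4·9 + 16)/6 = 60/6 = 10; σ²_Task 2 = ((16−8)/6)² = 1.778
te_Task 3 = (12 + 4·13 + 20)/6 = 84/6 = 14; σ²_Task 3 = ((20−12)/6)² = 1.778
te_Task 4 = (2 + 4·4 + 6)/6 = 24/6 = 4; σ²_Task 4 = ((6−2)/6)² = 0.444
te_Task 5 = (13 + 4·14 + 15)/6 = 84/6 = 14; σ²_Task 5 = ((15−13)/6)² = 0.111
te_Task 6 = (8 + 4·10 + 24)/6 = 72/6 = 12; σ²_Task 6 = ((24−8)/6)² = 7.111

Forward pass:
ES_Task 1 = 0; EF_Task 1 = 15
ES_Task 2 = 15; EF_Task 2 = 15+10 = 25
ES_Task 3 = 15; EF_Task 3 = 15+14 = 29
ES_Task 4 = 29; EF_Task 4 = 29+4 = 33
ES_Task 5 = 25; EF_Task 5 = 25+14 = 39
ES_Task 6 = max(EF_Task 4=33, EF_Task 5=39) = 39; EF_Task 6 = 39+12 = 51
Expected project duration μ = 51 hours. Critical path: Task 1 → Task 2 → Task 5 → Task 6.

Variance along critical path = 9.000 + 1.778 + 0.111 + 7.111 = 18.000; σ = 4.243 hours.
D = μ + z·σ = 51 + 0.842·4.243 = 54.6 hours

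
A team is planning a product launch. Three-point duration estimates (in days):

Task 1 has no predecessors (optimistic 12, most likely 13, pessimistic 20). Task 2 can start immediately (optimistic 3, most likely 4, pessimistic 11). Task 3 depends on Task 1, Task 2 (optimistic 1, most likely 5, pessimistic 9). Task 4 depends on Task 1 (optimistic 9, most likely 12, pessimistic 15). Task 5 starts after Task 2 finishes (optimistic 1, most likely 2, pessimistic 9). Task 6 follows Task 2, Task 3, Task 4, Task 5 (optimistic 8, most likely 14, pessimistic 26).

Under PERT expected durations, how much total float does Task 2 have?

te_Task 1 = (12 + 4·13 + 20)/6 = 84/6 = 14
te_Task 2 = (3 + 4·4 + 11)/6 = 30/6 = 5
te_Task 3 = (1 + 4·5 + 9)/6 = 30/6 = 5
te_Task 4 = (9 + 4·12 + 15)/6 = 72/6 = 12
te_Task 5 = (1 + 4·2 + 9)/6 = 18/6 = 3
te_Task 6 = (8 + 4·14 + 26)/6 = 90/6 = 15

Forward pass:
ES_Task 1 = 0; EF_Task 1 = 14
ES_Task 2 = 0; EF_Task 2 = 5
ES_Task 3 = max(EF_Task 1=14, EF_Task 2=5) = 14; EF_Task 3 = 14+5 = 19
ES_Task 4 = 14; EF_Task 4 = 14+12 = 26
ES_Task 5 = 5; EF_Task 5 = 5+3 = 8
ES_Task 6 = max(EF_Task 2=5, EF_Task 3=19, EF_Task 4=26, EF_Task 5=8) = 26; EF_Task 6 = 26+15 = 41
Expected project duration μ = 41 days. Critical path: Task 1 → Task 4 → Task 6.

Backward pass:
LF_Task 6 = 41; LS_Task 6 = 41−15 = 26
LF_Task 5 = LS_Task 6 = 26; LS_Task 5 = 26−3 = 23
LF_Task 4 = LS_Task 6 = 26; LS_Task 4 = 26−12 = 14
LF_Task 3 = LS_Task 6 = 26; LS_Task 3 = 26−5 = 21
LF_Task 2 = min(LS_Task 3=21, LS_Task 5=23, LS_Task 6=26) = 21; LS_Task 2 = 21−5 = 16
LF_Task 1 = min(LS_Task 3=21, LS_Task 4=14) = 14; LS_Task 1 = 14−14 = 0
Slack_Task 2 = LS_Task 2 − ES_Task 2 = 16 − 0 = 16

16 days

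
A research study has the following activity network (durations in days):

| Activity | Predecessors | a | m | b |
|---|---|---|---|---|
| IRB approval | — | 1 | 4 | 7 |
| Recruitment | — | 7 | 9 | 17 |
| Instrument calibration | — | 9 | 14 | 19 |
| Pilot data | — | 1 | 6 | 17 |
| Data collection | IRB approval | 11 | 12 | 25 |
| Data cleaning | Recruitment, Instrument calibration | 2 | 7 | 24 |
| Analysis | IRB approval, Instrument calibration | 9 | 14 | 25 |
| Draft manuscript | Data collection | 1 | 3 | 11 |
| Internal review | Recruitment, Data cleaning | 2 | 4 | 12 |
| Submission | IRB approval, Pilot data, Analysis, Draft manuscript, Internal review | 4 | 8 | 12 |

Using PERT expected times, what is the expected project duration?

37 days

te_IRB approval = (1 + 4·4 + 7)/6 = 24/6 = 4
te_Recruitment = (7 + 4·9 + 17)/6 = 60/6 = 10
te_Instrument calibration = (9 + 4·14 + 19)/6 = 84/6 = 14
te_Pilot data = (1 + 4·6 + 17)/6 = 42/6 = 7
te_Data collection = (11 + 4·12 + 25)/6 = 84/6 = 14
te_Data cleaning = (2 + 4·7 + 24)/6 = 54/6 = 9
te_Analysis = (9 + 4·14 + 25)/6 = 90/6 = 15
te_Draft manuscript = (1 + 4·3 + 11)/6 = 24/6 = 4
te_Internal review = (2 + 4·4 + 12)/6 = 30/6 = 5
te_Submission = (4 + 4·8 + 12)/6 = 48/6 = 8

Forward pass:
ES_IRB approval = 0; EF_IRB approval = 4
ES_Recruitment = 0; EF_Recruitment = 10
ES_Instrument calibration = 0; EF_Instrument calibration = 14
ES_Pilot data = 0; EF_Pilot data = 7
ES_Data collection = 4; EF_Data collection = 4+14 = 18
ES_Data cleaning = max(EF_Recruitment=10, EF_Instrument calibration=14) = 14; EF_Data cleaning = 14+9 = 23
ES_Analysis = max(EF_IRB approval=4, EF_Instrument calibration=14) = 14; EF_Analysis = 14+15 = 29
ES_Draft manuscript = 18; EF_Draft manuscript = 18+4 = 22
ES_Internal review = max(EF_Recruitment=10, EF_Data cleaning=23) = 23; EF_Internal review = 23+5 = 28
ES_Submission = max(EF_IRB approval=4, EF_Pilot data=7, EF_Analysis=29, EF_Draft manuscript=22, EF_Internal review=28) = 29; EF_Submission = 29+8 = 37
Expected project duration μ = 37 days. Critical path: Instrument calibration → Analysis → Submission.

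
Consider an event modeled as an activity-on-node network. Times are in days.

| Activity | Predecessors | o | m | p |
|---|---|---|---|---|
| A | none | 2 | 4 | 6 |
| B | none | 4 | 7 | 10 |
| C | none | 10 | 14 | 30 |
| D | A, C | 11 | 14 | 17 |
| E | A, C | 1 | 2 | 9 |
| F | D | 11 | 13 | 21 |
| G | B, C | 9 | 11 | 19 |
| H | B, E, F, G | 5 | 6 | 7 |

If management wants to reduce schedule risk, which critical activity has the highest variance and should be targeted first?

te_A = (2 + 4·4 + 6)/6 = 24/6 = 4; σ²_A = ((6−2)/6)² = 0.444
te_B = (4 + 4·7 + 10)/6 = 42/6 = 7; σ²_B = ((10−4)/6)² = 1.000
te_C = (10 + 4·14 + 30)/6 = 96/6 = 16; σ²_C = ((30−10)/6)² = 11.111
te_D = (11 + 4·14 + 17)/6 = 84/6 = 14; σ²_D = ((17−11)/6)² = 1.000
te_E = (1 + 4·2 + 9)/6 = 18/6 = 3; σ²_E = ((9−1)/6)² = 1.778
te_F = (11 + 4·13 + 21)/6 = 84/6 = 14; σ²_F = ((21−11)/6)² = 2.778
te_G = (9 + 4·11 + 19)/6 = 72/6 = 12; σ²_G = ((19−9)/6)² = 2.778
te_H = (5 + 4·6 + 7)/6 = 36/6 = 6; σ²_H = ((7−5)/6)² = 0.111

Forward pass:
ES_A = 0; EF_A = 4
ES_B = 0; EF_B = 7
ES_C = 0; EF_C = 16
ES_D = max(EF_A=4, EF_C=16) = 16; EF_D = 16+14 = 30
ES_E = max(EF_A=4, EF_C=16) = 16; EF_E = 16+3 = 19
ES_F = 30; EF_F = 30+14 = 44
ES_G = max(EF_B=7, EF_C=16) = 16; EF_G = 16+12 = 28
ES_H = max(EF_B=7, EF_E=19, EF_F=44, EF_G=28) = 44; EF_H = 44+6 = 50
Expected project duration μ = 50 days. Critical path: C → D → F → H.

Variances on critical path: σ²_C=11.111, σ²_D=1.000, σ²_F=2.778, σ²_H=0.111.
Largest is σ²_C = 11.111.

C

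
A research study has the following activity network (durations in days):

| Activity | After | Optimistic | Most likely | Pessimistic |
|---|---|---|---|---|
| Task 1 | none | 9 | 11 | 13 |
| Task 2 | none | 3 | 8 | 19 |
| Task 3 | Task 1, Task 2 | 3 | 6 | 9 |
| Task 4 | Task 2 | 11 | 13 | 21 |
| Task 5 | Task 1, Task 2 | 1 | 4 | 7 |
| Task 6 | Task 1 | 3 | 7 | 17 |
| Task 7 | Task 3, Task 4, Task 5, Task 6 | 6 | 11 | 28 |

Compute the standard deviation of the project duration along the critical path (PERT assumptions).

te_Task 1 = (9 + 4·11 + 13)/6 = 66/6 = 11; σ²_Task 1 = ((13−9)/6)² = 0.444
te_Task 2 = (3 + 4·8 + 19)/6 = 54/6 = 9; σ²_Task 2 = ((19−3)/6)² = 7.111
te_Task 3 = (3 + 4·6 + 9)/6 = 36/6 = 6; σ²_Task 3 = ((9−3)/6)² = 1.000
te_Task 4 = (11 + 4·13 + 21)/6 = 84/6 = 14; σ²_Task 4 = ((21−11)/6)² = 2.778
te_Task 5 = (1 + 4·4 + 7)/6 = 24/6 = 4; σ²_Task 5 = ((7−1)/6)² = 1.000
te_Task 6 = (3 + 4·7 + 17)/6 = 48/6 = 8; σ²_Task 6 = ((17−3)/6)² = 5.444
te_Task 7 = (6 + 4·11 + 28)/6 = 78/6 = 13; σ²_Task 7 = ((28−6)/6)² = 13.444

Forward pass:
ES_Task 1 = 0; EF_Task 1 = 11
ES_Task 2 = 0; EF_Task 2 = 9
ES_Task 3 = max(EF_Task 1=11, EF_Task 2=9) = 11; EF_Task 3 = 11+6 = 17
ES_Task 4 = 9; EF_Task 4 = 9+14 = 23
ES_Task 5 = max(EF_Task 1=11, EF_Task 2=9) = 11; EF_Task 5 = 11+4 = 15
ES_Task 6 = 11; EF_Task 6 = 11+8 = 19
ES_Task 7 = max(EF_Task 3=17, EF_Task 4=23, EF_Task 5=15, EF_Task 6=19) = 23; EF_Task 7 = 23+13 = 36
Expected project duration μ = 36 days. Critical path: Task 2 → Task 4 → Task 7.

Variance along critical path = 7.111 + 2.778 + 13.444 = 23.333
σ = √23.333 = 4.830 days

4.83 days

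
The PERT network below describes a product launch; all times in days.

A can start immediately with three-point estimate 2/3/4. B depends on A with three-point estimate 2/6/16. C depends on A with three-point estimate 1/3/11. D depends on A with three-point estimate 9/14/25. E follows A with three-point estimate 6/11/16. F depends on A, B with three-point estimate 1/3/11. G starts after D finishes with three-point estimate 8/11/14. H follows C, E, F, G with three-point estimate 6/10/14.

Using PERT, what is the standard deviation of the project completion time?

3.16 days

te_A = (2 + 4·3 + 4)/6 = 18/6 = 3; σ²_A = ((4−2)/6)² = 0.111
te_B = (2 + 4·6 + 16)/6 = 42/6 = 7; σ²_B = ((16−2)/6)² = 5.444
te_C = (1 + 4·3 + 11)/6 = 24/6 = 4; σ²_C = ((11−1)/6)² = 2.778
te_D = (9 + 4·14 + 25)/6 = 90/6 = 15; σ²_D = ((25−9)/6)² = 7.111
te_E = (6 + 4·11 + 16)/6 = 66/6 = 11; σ²_E = ((16−6)/6)² = 2.778
te_F = (1 + 4·3 + 11)/6 = 24/6 = 4; σ²_F = ((11−1)/6)² = 2.778
te_G = (8 + 4·11 + 14)/6 = 66/6 = 11; σ²_G = ((14−8)/6)² = 1.000
te_H = (6 + 4·10 + 14)/6 = 60/6 = 10; σ²_H = ((14−6)/6)² = 1.778

Forward pass:
ES_A = 0; EF_A = 3
ES_B = 3; EF_B = 3+7 = 10
ES_C = 3; EF_C = 3+4 = 7
ES_D = 3; EF_D = 3+15 = 18
ES_E = 3; EF_E = 3+11 = 14
ES_F = max(EF_A=3, EF_B=10) = 10; EF_F = 10+4 = 14
ES_G = 18; EF_G = 18+11 = 29
ES_H = max(EF_C=7, EF_E=14, EF_F=14, EF_G=29) = 29; EF_H = 29+10 = 39
Expected project duration μ = 39 days. Critical path: A → D → G → H.

Variance along critical path = 0.111 + 7.111 + 1.000 + 1.778 = 10.000
σ = √10.000 = 3.162 days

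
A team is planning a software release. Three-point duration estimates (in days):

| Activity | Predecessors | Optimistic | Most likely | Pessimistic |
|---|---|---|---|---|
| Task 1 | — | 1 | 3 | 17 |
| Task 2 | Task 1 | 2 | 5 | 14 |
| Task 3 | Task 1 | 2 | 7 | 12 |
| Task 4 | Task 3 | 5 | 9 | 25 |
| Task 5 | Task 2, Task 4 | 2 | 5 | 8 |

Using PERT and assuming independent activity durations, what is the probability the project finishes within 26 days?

0.335

te_Task 1 = (1 + 4·3 + 17)/6 = 30/6 = 5; σ²_Task 1 = ((17−1)/6)² = 7.111
te_Task 2 = (2 + 4·5 + 14)/6 = 36/6 = 6; σ²_Task 2 = ((14−2)/6)² = 4.000
te_Task 3 = (2 + 4·7 + 12)/6 = 42/6 = 7; σ²_Task 3 = ((12−2)/6)² = 2.778
te_Task 4 = (5 + 4·9 + 25)/6 = 66/6 = 11; σ²_Task 4 = ((25−5)/6)² = 11.111
te_Task 5 = (2 + 4·5 + 8)/6 = 30/6 = 5; σ²_Task 5 = ((8−2)/6)² = 1.000

Forward pass:
ES_Task 1 = 0; EF_Task 1 = 5
ES_Task 2 = 5; EF_Task 2 = 5+6 = 11
ES_Task 3 = 5; EF_Task 3 = 5+7 = 12
ES_Task 4 = 12; EF_Task 4 = 12+11 = 23
ES_Task 5 = max(EF_Task 2=11, EF_Task 4=23) = 23; EF_Task 5 = 23+5 = 28
Expected project duration μ = 28 days. Critical path: Task 1 → Task 3 → Task 4 → Task 5.

Variance along critical path = 7.111 + 2.778 + 11.111 + 1.000 = 22.000; σ = √22.000 = 4.690 days.
Z = (26 − 28) / 4.690 = -0.426
P(T ≤ 26) = Φ(-0.426) ≈ 0.335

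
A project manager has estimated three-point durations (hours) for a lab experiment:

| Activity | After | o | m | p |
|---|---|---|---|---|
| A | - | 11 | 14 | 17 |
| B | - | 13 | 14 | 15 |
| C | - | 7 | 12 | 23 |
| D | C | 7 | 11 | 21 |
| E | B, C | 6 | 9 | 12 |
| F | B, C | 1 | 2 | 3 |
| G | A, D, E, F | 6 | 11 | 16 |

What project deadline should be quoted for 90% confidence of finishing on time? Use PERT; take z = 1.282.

te_A = (11 + 4·14 + 17)/6 = 84/6 = 14; σ²_A = ((17−11)/6)² = 1.000
te_B = (13 + 4·14 + 15)/6 = 84/6 = 14; σ²_B = ((15−13)/6)² = 0.111
te_C = (7 + 4·12 + 23)/6 = 78/6 = 13; σ²_C = ((23−7)/6)² = 7.111
te_D = (7 + 4·11 + 21)/6 = 72/6 = 12; σ²_D = ((21−7)/6)² = 5.444
te_E = (6 + 4·9 + 12)/6 = 54/6 = 9; σ²_E = ((12−6)/6)² = 1.000
te_F = (1 + 4·2 + 3)/6 = 12/6 = 2; σ²_F = ((3−1)/6)² = 0.111
te_G = (6 + 4·11 + 16)/6 = 66/6 = 11; σ²_G = ((16−6)/6)² = 2.778

Forward pass:
ES_A = 0; EF_A = 14
ES_B = 0; EF_B = 14
ES_C = 0; EF_C = 13
ES_D = 13; EF_D = 13+12 = 25
ES_E = max(EF_B=14, EF_C=13) = 14; EF_E = 14+9 = 23
ES_F = max(EF_B=14, EF_C=13) = 14; EF_F = 14+2 = 16
ES_G = max(EF_A=14, EF_D=25, EF_E=23, EF_F=16) = 25; EF_G = 25+11 = 36
Expected project duration μ = 36 hours. Critical path: C → D → G.

Variance along critical path = 7.111 + 5.444 + 2.778 = 15.333; σ = 3.916 hours.
D = μ + z·σ = 36 + 1.282·3.916 = 41.0 hours

41.0 hours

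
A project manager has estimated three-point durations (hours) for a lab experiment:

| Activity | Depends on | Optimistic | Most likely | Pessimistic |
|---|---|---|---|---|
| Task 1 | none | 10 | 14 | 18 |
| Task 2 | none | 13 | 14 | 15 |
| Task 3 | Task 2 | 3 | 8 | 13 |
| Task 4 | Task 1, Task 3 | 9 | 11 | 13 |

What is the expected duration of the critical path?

te_Task 1 = (10 + 4·14 + 18)/6 = 84/6 = 14
te_Task 2 = (13 + 4·14 + 15)/6 = 84/6 = 14
te_Task 3 = (3 + 4·8 + 13)/6 = 48/6 = 8
te_Task 4 = (9 + 4·11 + 13)/6 = 66/6 = 11

Forward pass:
ES_Task 1 = 0; EF_Task 1 = 14
ES_Task 2 = 0; EF_Task 2 = 14
ES_Task 3 = 14; EF_Task 3 = 14+8 = 22
ES_Task 4 = max(EF_Task 1=14, EF_Task 3=22) = 22; EF_Task 4 = 22+11 = 33
Expected project duration μ = 33 hours. Critical path: Task 2 → Task 3 → Task 4.

33 hours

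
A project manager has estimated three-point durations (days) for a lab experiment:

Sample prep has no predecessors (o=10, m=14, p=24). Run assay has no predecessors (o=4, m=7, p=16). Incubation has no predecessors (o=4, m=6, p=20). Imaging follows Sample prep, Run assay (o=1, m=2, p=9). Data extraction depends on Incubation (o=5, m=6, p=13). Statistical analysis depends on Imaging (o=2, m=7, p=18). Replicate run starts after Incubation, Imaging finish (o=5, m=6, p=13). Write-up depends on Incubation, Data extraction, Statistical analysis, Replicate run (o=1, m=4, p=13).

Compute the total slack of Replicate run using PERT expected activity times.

1 days

te_Sample prep = (10 + 4·14 + 24)/6 = 90/6 = 15
te_Run assay = (4 + 4·7 + 16)/6 = 48/6 = 8
te_Incubation = (4 + 4·6 + 20)/6 = 48/6 = 8
te_Imaging = (1 + 4·2 + 9)/6 = 18/6 = 3
te_Data extraction = (5 + 4·6 + 13)/6 = 42/6 = 7
te_Statistical analysis = (2 + 4·7 + 18)/6 = 48/6 = 8
te_Replicate run = (5 + 4·6 + 13)/6 = 42/6 = 7
te_Write-up = (1 + 4·4 + 13)/6 = 30/6 = 5

Forward pass:
ES_Sample prep = 0; EF_Sample prep = 15
ES_Run assay = 0; EF_Run assay = 8
ES_Incubation = 0; EF_Incubation = 8
ES_Imaging = max(EF_Sample prep=15, EF_Run assay=8) = 15; EF_Imaging = 15+3 = 18
ES_Data extraction = 8; EF_Data extraction = 8+7 = 15
ES_Statistical analysis = 18; EF_Statistical analysis = 18+8 = 26
ES_Replicate run = max(EF_Incubation=8, EF_Imaging=18) = 18; EF_Replicate run = 18+7 = 25
ES_Write-up = max(EF_Incubation=8, EF_Data extraction=15, EF_Statistical analysis=26, EF_Replicate run=25) = 26; EF_Write-up = 26+5 = 31
Expected project duration μ = 31 days. Critical path: Sample prep → Imaging → Statistical analysis → Write-up.

Backward pass:
LF_Write-up = 31; LS_Write-up = 31−5 = 26
LF_Replicate run = LS_Write-up = 26; LS_Replicate run = 26−7 = 19
LF_Statistical analysis = LS_Write-up = 26; LS_Statistical analysis = 26−8 = 18
LF_Data extraction = LS_Write-up = 26; LS_Data extraction = 26−7 = 19
LF_Imaging = min(LS_Statistical analysis=18, LS_Replicate run=19) = 18; LS_Imaging = 18−3 = 15
LF_Incubation = min(LS_Data extraction=19, LS_Replicate run=19, LS_Write-up=26) = 19; LS_Incubation = 19−8 = 11
LF_Run assay = LS_Imaging = 15; LS_Run assay = 15−8 = 7
LF_Sample prep = LS_Imaging = 15; LS_Sample prep = 15−15 = 0
Slack_Replicate run = LS_Replicate run − ES_Replicate run = 19 − 18 = 1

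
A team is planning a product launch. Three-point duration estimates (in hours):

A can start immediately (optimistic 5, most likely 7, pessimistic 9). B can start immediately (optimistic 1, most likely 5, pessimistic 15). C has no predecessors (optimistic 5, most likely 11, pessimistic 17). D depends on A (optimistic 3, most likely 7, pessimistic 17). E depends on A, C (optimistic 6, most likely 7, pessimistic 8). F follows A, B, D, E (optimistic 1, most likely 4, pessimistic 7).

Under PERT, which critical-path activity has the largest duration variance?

C

te_A = (5 + 4·7 + 9)/6 = 42/6 = 7; σ²_A = ((9−5)/6)² = 0.444
te_B = (1 + 4·5 + 15)/6 = 36/6 = 6; σ²_B = ((15−1)/6)² = 5.444
te_C = (5 + 4·11 + 17)/6 = 66/6 = 11; σ²_C = ((17−5)/6)² = 4.000
te_D = (3 + 4·7 + 17)/6 = 48/6 = 8; σ²_D = ((17−3)/6)² = 5.444
te_E = (6 + 4·7 + 8)/6 = 42/6 = 7; σ²_E = ((8−6)/6)² = 0.111
te_F = (1 + 4·4 + 7)/6 = 24/6 = 4; σ²_F = ((7−1)/6)² = 1.000

Forward pass:
ES_A = 0; EF_A = 7
ES_B = 0; EF_B = 6
ES_C = 0; EF_C = 11
ES_D = 7; EF_D = 7+8 = 15
ES_E = max(EF_A=7, EF_C=11) = 11; EF_E = 11+7 = 18
ES_F = max(EF_A=7, EF_B=6, EF_D=15, EF_E=18) = 18; EF_F = 18+4 = 22
Expected project duration μ = 22 hours. Critical path: C → E → F.

Variances on critical path: σ²_C=4.000, σ²_E=0.111, σ²_F=1.000.
Largest is σ²_C = 4.000.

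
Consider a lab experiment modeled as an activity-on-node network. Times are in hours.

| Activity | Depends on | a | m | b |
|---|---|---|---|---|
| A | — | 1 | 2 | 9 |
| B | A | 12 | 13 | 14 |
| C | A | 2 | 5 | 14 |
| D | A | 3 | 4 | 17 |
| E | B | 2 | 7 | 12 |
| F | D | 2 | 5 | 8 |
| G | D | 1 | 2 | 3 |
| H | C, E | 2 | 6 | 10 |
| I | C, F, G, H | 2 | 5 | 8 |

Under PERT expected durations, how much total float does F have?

te_A = (1 + 4·2 + 9)/6 = 18/6 = 3
te_B = (12 + 4·13 + 14)/6 = 78/6 = 13
te_C = (2 + 4·5 + 14)/6 = 36/6 = 6
te_D = (3 + 4·4 + 17)/6 = 36/6 = 6
te_E = (2 + 4·7 + 12)/6 = 42/6 = 7
te_F = (2 + 4·5 + 8)/6 = 30/6 = 5
te_G = (1 + 4·2 + 3)/6 = 12/6 = 2
te_H = (2 + 4·6 + 10)/6 = 36/6 = 6
te_I = (2 + 4·5 + 8)/6 = 30/6 = 5

Forward pass:
ES_A = 0; EF_A = 3
ES_B = 3; EF_B = 3+13 = 16
ES_C = 3; EF_C = 3+6 = 9
ES_D = 3; EF_D = 3+6 = 9
ES_E = 16; EF_E = 16+7 = 23
ES_F = 9; EF_F = 9+5 = 14
ES_G = 9; EF_G = 9+2 = 11
ES_H = max(EF_C=9, EF_E=23) = 23; EF_H = 23+6 = 29
ES_I = max(EF_C=9, EF_F=14, EF_G=11, EF_H=29) = 29; EF_I = 29+5 = 34
Expected project duration μ = 34 hours. Critical path: A → B → E → H → I.

Backward pass:
LF_I = 34; LS_I = 34−5 = 29
LF_H = LS_I = 29; LS_H = 29−6 = 23
LF_G = LS_I = 29; LS_G = 29−2 = 27
LF_F = LS_I = 29; LS_F = 29−5 = 24
LF_E = LS_H = 23; LS_E = 23−7 = 16
LF_D = min(LS_F=24, LS_G=27) = 24; LS_D = 24−6 = 18
LF_C = min(LS_H=23, LS_I=29) = 23; LS_C = 23−6 = 17
LF_B = LS_E = 16; LS_B = 16−13 = 3
LF_A = min(LS_B=3, LS_C=17, LS_D=18) = 3; LS_A = 3−3 = 0
Slack_F = LS_F − ES_F = 24 − 9 = 15

15 hours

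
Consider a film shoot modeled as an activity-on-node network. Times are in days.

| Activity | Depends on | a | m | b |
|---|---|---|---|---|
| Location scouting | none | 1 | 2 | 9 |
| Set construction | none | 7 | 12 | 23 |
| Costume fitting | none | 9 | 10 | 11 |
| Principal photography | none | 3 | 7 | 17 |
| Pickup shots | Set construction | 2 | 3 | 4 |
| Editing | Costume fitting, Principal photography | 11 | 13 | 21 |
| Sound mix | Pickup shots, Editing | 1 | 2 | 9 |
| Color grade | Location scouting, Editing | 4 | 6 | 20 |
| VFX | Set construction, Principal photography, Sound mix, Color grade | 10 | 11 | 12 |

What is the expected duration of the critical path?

te_Location scouting = (1 + 4·2 + 9)/6 = 18/6 = 3
te_Set construction = (7 + 4·12 + 23)/6 = 78/6 = 13
te_Costume fitting = (9 + 4·10 + 11)/6 = 60/6 = 10
te_Principal photography = (3 + 4·7 + 17)/6 = 48/6 = 8
te_Pickup shots = (2 + 4·3 + 4)/6 = 18/6 = 3
te_Editing = (11 + 4·13 + 21)/6 = 84/6 = 14
te_Sound mix = (1 + 4·2 + 9)/6 = 18/6 = 3
te_Color grade = (4 + 4·6 + 20)/6 = 48/6 = 8
te_VFX = (10 + 4·11 + 12)/6 = 66/6 = 11

Forward pass:
ES_Location scouting = 0; EF_Location scouting = 3
ES_Set construction = 0; EF_Set construction = 13
ES_Costume fitting = 0; EF_Costume fitting = 10
ES_Principal photography = 0; EF_Principal photography = 8
ES_Pickup shots = 13; EF_Pickup shots = 13+3 = 16
ES_Editing = max(EF_Costume fitting=10, EF_Principal photography=8) = 10; EF_Editing = 10+14 = 24
ES_Sound mix = max(EF_Pickup shots=16, EF_Editing=24) = 24; EF_Sound mix = 24+3 = 27
ES_Color grade = max(EF_Location scouting=3, EF_Editing=24) = 24; EF_Color grade = 24+8 = 32
ES_VFX = max(EF_Set construction=13, EF_Principal photography=8, EF_Sound mix=27, EF_Color grade=32) = 32; EF_VFX = 32+11 = 43
Expected project duration μ = 43 days. Critical path: Costume fitting → Editing → Color grade → VFX.

43 days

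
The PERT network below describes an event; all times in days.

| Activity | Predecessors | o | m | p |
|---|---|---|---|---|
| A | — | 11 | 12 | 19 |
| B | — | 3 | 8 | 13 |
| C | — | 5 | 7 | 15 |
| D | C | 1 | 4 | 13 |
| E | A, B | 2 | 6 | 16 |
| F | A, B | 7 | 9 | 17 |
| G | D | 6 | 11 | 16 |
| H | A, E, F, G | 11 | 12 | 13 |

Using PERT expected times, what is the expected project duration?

36 days

te_A = (11 + 4·12 + 19)/6 = 78/6 = 13
te_B = (3 + 4·8 + 13)/6 = 48/6 = 8
te_C = (5 + 4·7 + 15)/6 = 48/6 = 8
te_D = (1 + 4·4 + 13)/6 = 30/6 = 5
te_E = (2 + 4·6 + 16)/6 = 42/6 = 7
te_F = (7 + 4·9 + 17)/6 = 60/6 = 10
te_G = (6 + 4·11 + 16)/6 = 66/6 = 11
te_H = (11 + 4·12 + 13)/6 = 72/6 = 12

Forward pass:
ES_A = 0; EF_A = 13
ES_B = 0; EF_B = 8
ES_C = 0; EF_C = 8
ES_D = 8; EF_D = 8+5 = 13
ES_E = max(EF_A=13, EF_B=8) = 13; EF_E = 13+7 = 20
ES_F = max(EF_A=13, EF_B=8) = 13; EF_F = 13+10 = 23
ES_G = 13; EF_G = 13+11 = 24
ES_H = max(EF_A=13, EF_E=20, EF_F=23, EF_G=24) = 24; EF_H = 24+12 = 36
Expected project duration μ = 36 days. Critical path: C → D → G → H.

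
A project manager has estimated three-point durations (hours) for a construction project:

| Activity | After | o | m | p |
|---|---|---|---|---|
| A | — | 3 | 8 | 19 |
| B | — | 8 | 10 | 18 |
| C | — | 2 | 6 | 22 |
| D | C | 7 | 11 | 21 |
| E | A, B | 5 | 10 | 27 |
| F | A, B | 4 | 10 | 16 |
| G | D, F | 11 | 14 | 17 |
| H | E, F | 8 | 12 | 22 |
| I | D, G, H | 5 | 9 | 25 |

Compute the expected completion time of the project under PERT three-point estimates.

47 hours

te_A = (3 + 4·8 + 19)/6 = 54/6 = 9
te_B = (8 + 4·10 + 18)/6 = 66/6 = 11
te_C = (2 + 4·6 + 22)/6 = 48/6 = 8
te_D = (7 + 4·11 + 21)/6 = 72/6 = 12
te_E = (5 + 4·10 + 27)/6 = 72/6 = 12
te_F = (4 + 4·10 + 16)/6 = 60/6 = 10
te_G = (11 + 4·14 + 17)/6 = 84/6 = 14
te_H = (8 + 4·12 + 22)/6 = 78/6 = 13
te_I = (5 + 4·9 + 25)/6 = 66/6 = 11

Forward pass:
ES_A = 0; EF_A = 9
ES_B = 0; EF_B = 11
ES_C = 0; EF_C = 8
ES_D = 8; EF_D = 8+12 = 20
ES_E = max(EF_A=9, EF_B=11) = 11; EF_E = 11+12 = 23
ES_F = max(EF_A=9, EF_B=11) = 11; EF_F = 11+10 = 21
ES_G = max(EF_D=20, EF_F=21) = 21; EF_G = 21+14 = 35
ES_H = max(EF_E=23, EF_F=21) = 23; EF_H = 23+13 = 36
ES_I = max(EF_D=20, EF_G=35, EF_H=36) = 36; EF_I = 36+11 = 47
Expected project duration μ = 47 hours. Critical path: B → E → H → I.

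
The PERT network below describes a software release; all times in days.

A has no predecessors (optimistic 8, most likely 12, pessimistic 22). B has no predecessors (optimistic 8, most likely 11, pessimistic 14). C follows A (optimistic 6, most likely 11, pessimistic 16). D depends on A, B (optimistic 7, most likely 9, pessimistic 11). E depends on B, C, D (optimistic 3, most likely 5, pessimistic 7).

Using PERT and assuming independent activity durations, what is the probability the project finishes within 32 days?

te_A = (8 + 4·12 + 22)/6 = 78/6 = 13; σ²_A = ((22−8)/6)² = 5.444
te_B = (8 + 4·11 + 14)/6 = 66/6 = 11; σ²_B = ((14−8)/6)² = 1.000
te_C = (6 + 4·11 + 16)/6 = 66/6 = 11; σ²_C = ((16−6)/6)² = 2.778
te_D = (7 + 4·9 + 11)/6 = 54/6 = 9; σ²_D = ((11−7)/6)² = 0.444
te_E = (3 + 4·5 + 7)/6 = 30/6 = 5; σ²_E = ((7−3)/6)² = 0.444

Forward pass:
ES_A = 0; EF_A = 13
ES_B = 0; EF_B = 11
ES_C = 13; EF_C = 13+11 = 24
ES_D = max(EF_A=13, EF_B=11) = 13; EF_D = 13+9 = 22
ES_E = max(EF_B=11, EF_C=24, EF_D=22) = 24; EF_E = 24+5 = 29
Expected project duration μ = 29 days. Critical path: A → C → E.

Variance along critical path = 5.444 + 2.778 + 0.444 = 8.667; σ = √8.667 = 2.944 days.
Z = (32 − 29) / 2.944 = 1.019
P(T ≤ 32) = Φ(1.019) ≈ 0.846

0.846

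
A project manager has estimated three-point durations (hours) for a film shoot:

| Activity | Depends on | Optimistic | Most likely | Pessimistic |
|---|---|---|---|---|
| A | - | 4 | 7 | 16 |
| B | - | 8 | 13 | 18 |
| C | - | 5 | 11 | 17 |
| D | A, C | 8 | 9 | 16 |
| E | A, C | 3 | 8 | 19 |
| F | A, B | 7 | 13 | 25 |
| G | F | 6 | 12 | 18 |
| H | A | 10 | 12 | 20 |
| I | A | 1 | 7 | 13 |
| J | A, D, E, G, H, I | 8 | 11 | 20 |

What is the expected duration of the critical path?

te_A = (4 + 4·7 + 16)/6 = 48/6 = 8
te_B = (8 + 4·13 + 18)/6 = 78/6 = 13
te_C = (5 + 4·11 + 17)/6 = 66/6 = 11
te_D = (8 + 4·9 + 16)/6 = 60/6 = 10
te_E = (3 + 4·8 + 19)/6 = 54/6 = 9
te_F = (7 + 4·13 + 25)/6 = 84/6 = 14
te_G = (6 + 4·12 + 18)/6 = 72/6 = 12
te_H = (10 + 4·12 + 20)/6 = 78/6 = 13
te_I = (1 + 4·7 + 13)/6 = 42/6 = 7
te_J = (8 + 4·11 + 20)/6 = 72/6 = 12

Forward pass:
ES_A = 0; EF_A = 8
ES_B = 0; EF_B = 13
ES_C = 0; EF_C = 11
ES_D = max(EF_A=8, EF_C=11) = 11; EF_D = 11+10 = 21
ES_E = max(EF_A=8, EF_C=11) = 11; EF_E = 11+9 = 20
ES_F = max(EF_A=8, EF_B=13) = 13; EF_F = 13+14 = 27
ES_G = 27; EF_G = 27+12 = 39
ES_H = 8; EF_H = 8+13 = 21
ES_I = 8; EF_I = 8+7 = 15
ES_J = max(EF_A=8, EF_D=21, EF_E=20, EF_G=39, EF_H=21, EF_I=15) = 39; EF_J = 39+12 = 51
Expected project duration μ = 51 hours. Critical path: B → F → G → J.

51 hours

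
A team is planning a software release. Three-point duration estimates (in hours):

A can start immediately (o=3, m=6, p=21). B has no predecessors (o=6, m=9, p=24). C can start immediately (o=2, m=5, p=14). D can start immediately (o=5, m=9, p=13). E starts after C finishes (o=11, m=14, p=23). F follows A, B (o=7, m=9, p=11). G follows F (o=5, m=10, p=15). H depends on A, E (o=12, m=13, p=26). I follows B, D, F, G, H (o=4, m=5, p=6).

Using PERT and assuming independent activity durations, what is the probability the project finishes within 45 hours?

te_A = (3 + 4·6 + 21)/6 = 48/6 = 8; σ²_A = ((21−3)/6)² = 9.000
te_B = (6 + 4·9 + 24)/6 = 66/6 = 11; σ²_B = ((24−6)/6)² = 9.000
te_C = (2 + 4·5 + 14)/6 = 36/6 = 6; σ²_C = ((14−2)/6)² = 4.000
te_D = (5 + 4·9 + 13)/6 = 54/6 = 9; σ²_D = ((13−5)/6)² = 1.778
te_E = (11 + 4·14 + 23)/6 = 90/6 = 15; σ²_E = ((23−11)/6)² = 4.000
te_F = (7 + 4·9 + 11)/6 = 54/6 = 9; σ²_F = ((11−7)/6)² = 0.444
te_G = (5 + 4·10 + 15)/6 = 60/6 = 10; σ²_G = ((15−5)/6)² = 2.778
te_H = (12 + 4·13 + 26)/6 = 90/6 = 15; σ²_H = ((26−12)/6)² = 5.444
te_I = (4 + 4·5 + 6)/6 = 30/6 = 5; σ²_I = ((6−4)/6)² = 0.111

Forward pass:
ES_A = 0; EF_A = 8
ES_B = 0; EF_B = 11
ES_C = 0; EF_C = 6
ES_D = 0; EF_D = 9
ES_E = 6; EF_E = 6+15 = 21
ES_F = max(EF_A=8, EF_B=11) = 11; EF_F = 11+9 = 20
ES_G = 20; EF_G = 20+10 = 30
ES_H = max(EF_A=8, EF_E=21) = 21; EF_H = 21+15 = 36
ES_I = max(EF_B=11, EF_D=9, EF_F=20, EF_G=30, EF_H=36) = 36; EF_I = 36+5 = 41
Expected project duration μ = 41 hours. Critical path: C → E → H → I.

Variance along critical path = 4.000 + 4.000 + 5.444 + 0.111 = 13.556; σ = √13.556 = 3.682 hours.
Z = (45 − 41) / 3.682 = 1.086
P(T ≤ 45) = Φ(1.086) ≈ 0.861

0.861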